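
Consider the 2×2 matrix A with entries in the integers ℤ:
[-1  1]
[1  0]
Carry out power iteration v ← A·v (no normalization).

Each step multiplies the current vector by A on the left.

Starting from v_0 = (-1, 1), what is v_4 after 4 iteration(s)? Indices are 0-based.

v_0 = (-1, 1).
v_1 = A·v_0 = (2, -1).
v_2 = A·v_1 = (-3, 2).
v_3 = A·v_2 = (5, -3).
v_4 = A·v_3 = (-8, 5).

v_4 = (-8, 5)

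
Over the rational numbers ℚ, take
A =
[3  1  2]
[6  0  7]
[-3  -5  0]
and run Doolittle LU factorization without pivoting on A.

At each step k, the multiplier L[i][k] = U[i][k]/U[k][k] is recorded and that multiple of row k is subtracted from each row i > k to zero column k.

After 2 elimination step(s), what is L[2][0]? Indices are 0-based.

Step 1: pivot at (0,0) is 3.
  row1 ← row1 − (2)·row0  ⇒  L[1][0]=2, U row1=(0, -2, 3)
  row2 ← row2 − (-1)·row0  ⇒  L[2][0]=-1, U row2=(0, -4, 2)
Step 2: pivot at (1,1) is -2.
  row2 ← row2 − (2)·row1  ⇒  L[2][1]=2, U row2=(0, 0, -4)

L[2][0] = -1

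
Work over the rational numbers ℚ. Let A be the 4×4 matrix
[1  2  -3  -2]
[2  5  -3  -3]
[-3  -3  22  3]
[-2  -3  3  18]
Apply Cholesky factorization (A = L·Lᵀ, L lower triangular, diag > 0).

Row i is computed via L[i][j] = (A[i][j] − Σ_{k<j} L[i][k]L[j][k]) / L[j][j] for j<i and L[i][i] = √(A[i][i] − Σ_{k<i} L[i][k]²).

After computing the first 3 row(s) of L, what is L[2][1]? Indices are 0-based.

Step 1: L[0][0] = √(1) = 1.
  L[1][0] = (2) / L[0][0] = 2.
Step 2: L[1][1] = √(1) = 1.
  L[2][0] = (-3) / L[0][0] = -3.
  L[2][1] = (3) / L[1][1] = 3.
Step 3: L[2][2] = √(4) = 2.

L[2][1] = 3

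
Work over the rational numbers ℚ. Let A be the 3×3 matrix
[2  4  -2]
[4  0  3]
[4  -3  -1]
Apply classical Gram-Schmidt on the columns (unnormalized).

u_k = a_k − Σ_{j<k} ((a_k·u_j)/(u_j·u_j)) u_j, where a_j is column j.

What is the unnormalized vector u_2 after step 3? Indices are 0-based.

Step 1: u_0 = a_0 = (2, 4, 4).
Step 2: u_1 = a_1 − (-1/9)·u_0 = (38/9, 4/9, -23/9).
Step 3: u_2 = a_2 − (1/9)·u_0 − (-41/221)·u_1 = (-318/221, 583/221, -424/221).

u_2 = (-318/221, 583/221, -424/221)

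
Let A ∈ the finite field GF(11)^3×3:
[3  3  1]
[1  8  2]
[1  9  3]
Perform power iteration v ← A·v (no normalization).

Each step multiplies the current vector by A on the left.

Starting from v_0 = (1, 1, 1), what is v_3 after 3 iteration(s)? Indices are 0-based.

v_0 = (1, 1, 1).
v_1 = A·v_0 = (7, 0, 2).
v_2 = A·v_1 = (1, 0, 2).
v_3 = A·v_2 = (5, 5, 7).

v_3 = (5, 5, 7)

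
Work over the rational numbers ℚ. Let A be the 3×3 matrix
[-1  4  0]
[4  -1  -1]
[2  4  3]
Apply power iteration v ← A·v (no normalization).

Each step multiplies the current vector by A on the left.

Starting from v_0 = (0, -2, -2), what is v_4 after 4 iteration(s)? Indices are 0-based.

v_4 = (752, -442, -82)

v_0 = (0, -2, -2).
v_1 = A·v_0 = (-8, 4, -14).
v_2 = A·v_1 = (24, -22, -42).
v_3 = A·v_2 = (-112, 160, -166).
v_4 = A·v_3 = (752, -442, -82).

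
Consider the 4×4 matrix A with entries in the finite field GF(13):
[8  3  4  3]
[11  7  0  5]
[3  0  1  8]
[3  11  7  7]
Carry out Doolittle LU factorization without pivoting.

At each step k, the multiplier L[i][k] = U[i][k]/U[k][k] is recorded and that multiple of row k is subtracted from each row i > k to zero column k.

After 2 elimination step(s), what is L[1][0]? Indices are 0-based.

L[1][0] = 3

Step 1: pivot at (0,0) is 8.
  row1 ← row1 − (3)·row0  ⇒  L[1][0]=3, U row1=(0, 11, 1, 9)
  row2 ← row2 − (2)·row0  ⇒  L[2][0]=2, U row2=(0, 7, 6, 2)
  row3 ← row3 − (2)·row0  ⇒  L[3][0]=2, U row3=(0, 5, 12, 1)
Step 2: pivot at (1,1) is 11.
  row2 ← row2 − (3)·row1  ⇒  L[2][1]=3, U row2=(0, 0, 3, 1)
  row3 ← row3 − (4)·row1  ⇒  L[3][1]=4, U row3=(0, 0, 8, 4)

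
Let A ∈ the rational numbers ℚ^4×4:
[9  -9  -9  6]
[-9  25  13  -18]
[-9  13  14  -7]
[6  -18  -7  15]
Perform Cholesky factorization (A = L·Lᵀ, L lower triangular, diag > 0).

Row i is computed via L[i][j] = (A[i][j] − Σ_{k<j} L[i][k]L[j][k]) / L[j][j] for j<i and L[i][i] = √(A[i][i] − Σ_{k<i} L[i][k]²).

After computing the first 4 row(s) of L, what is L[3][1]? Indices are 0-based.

Step 1: L[0][0] = √(9) = 3.
  L[1][0] = (-9) / L[0][0] = -3.
Step 2: L[1][1] = √(16) = 4.
  L[2][0] = (-9) / L[0][0] = -3.
  L[2][1] = (4) / L[1][1] = 1.
Step 3: L[2][2] = √(4) = 2.
  L[3][0] = (6) / L[0][0] = 2.
  L[3][1] = (-12) / L[1][1] = -3.
  L[3][2] = (2) / L[2][2] = 1.
Step 4: L[3][3] = √(1) = 1.

L[3][1] = -3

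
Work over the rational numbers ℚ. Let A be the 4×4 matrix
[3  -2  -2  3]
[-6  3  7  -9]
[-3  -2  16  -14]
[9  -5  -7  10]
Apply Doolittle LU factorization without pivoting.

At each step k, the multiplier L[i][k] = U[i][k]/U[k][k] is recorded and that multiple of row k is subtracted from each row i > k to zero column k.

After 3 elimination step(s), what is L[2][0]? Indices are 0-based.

[col 0] pivot 3
  R1 -= -2*R0 → (0, -1, 3, -3)  (L[1][0] := -2)
  R2 -= -1*R0 → (0, -4, 14, -11)  (L[2][0] := -1)
  R3 -= 3*R0 → (0, 1, -1, 1)  (L[3][0] := 3)
[col 1] pivot -1
  R2 -= 4*R1 → (0, 0, 2, 1)  (L[2][1] := 4)
  R3 -= -1*R1 → (0, 0, 2, -2)  (L[3][1] := -1)
[col 2] pivot 2
  R3 -= 1*R2 → (0, 0, 0, -3)  (L[3][2] := 1)

L[2][0] = -1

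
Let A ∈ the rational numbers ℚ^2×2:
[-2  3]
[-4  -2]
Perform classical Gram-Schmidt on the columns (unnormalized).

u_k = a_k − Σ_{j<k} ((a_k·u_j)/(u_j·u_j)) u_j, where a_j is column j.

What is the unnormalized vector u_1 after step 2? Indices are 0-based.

Step 1: u_0 = a_0 = (-2, -4).
Step 2: u_1 = a_1 − (1/10)·u_0 = (16/5, -8/5).

u_1 = (16/5, -8/5)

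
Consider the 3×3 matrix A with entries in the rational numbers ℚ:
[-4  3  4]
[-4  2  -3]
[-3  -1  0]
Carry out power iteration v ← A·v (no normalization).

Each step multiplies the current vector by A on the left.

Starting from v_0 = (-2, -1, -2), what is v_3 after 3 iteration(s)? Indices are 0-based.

v_3 = (-271, -265, -243)

v_0 = (-2, -1, -2).
v_1 = A·v_0 = (-3, 12, 7).
v_2 = A·v_1 = (76, 15, -3).
v_3 = A·v_2 = (-271, -265, -243).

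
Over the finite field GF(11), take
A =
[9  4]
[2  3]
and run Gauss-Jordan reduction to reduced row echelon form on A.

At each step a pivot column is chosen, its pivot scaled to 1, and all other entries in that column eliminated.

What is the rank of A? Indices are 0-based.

rank = 2

step 1: normalize row 0 (÷9) = (1, 9)
  row 1: subtract 2×row0 = (0, 7)
step 2: normalize row 1 (÷7) = (0, 1)
  row 0: subtract 9×row1 = (1, 0)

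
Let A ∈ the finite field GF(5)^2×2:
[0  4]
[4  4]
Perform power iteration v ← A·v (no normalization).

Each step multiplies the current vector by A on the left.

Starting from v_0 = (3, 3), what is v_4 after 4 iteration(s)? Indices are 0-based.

v_4 = (0, 4)

v_0 = (3, 3).
v_1 = A·v_0 = (2, 4).
v_2 = A·v_1 = (1, 4).
v_3 = A·v_2 = (1, 0).
v_4 = A·v_3 = (0, 4).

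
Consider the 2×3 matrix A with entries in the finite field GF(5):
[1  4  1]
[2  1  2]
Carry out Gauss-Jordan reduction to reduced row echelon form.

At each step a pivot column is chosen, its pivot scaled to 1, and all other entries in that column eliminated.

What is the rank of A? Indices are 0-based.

rank = 2

[1] R0 /= 1  ⇒  (1, 4, 1)
     R1 -= 2·R0  ⇒  (0, 3, 0)
[2] R1 /= 3  ⇒  (0, 1, 0)
     R0 -= 4·R1  ⇒  (1, 0, 1)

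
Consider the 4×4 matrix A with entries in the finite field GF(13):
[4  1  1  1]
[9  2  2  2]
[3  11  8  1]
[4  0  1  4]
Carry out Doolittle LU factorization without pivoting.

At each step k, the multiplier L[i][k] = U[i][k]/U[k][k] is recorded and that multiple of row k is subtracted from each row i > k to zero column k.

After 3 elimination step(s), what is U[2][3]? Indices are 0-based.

k=0: U[0][0]=4
  eliminate (1,0): mult=12, new row 1: (0, 3, 3, 3); set L[1][0]=12
  eliminate (2,0): mult=4, new row 2: (0, 7, 4, 10); set L[2][0]=4
  eliminate (3,0): mult=1, new row 3: (0, 12, 0, 3); set L[3][0]=1
k=1: U[1][1]=3
  eliminate (2,1): mult=11, new row 2: (0, 0, 10, 3); set L[2][1]=11
  eliminate (3,1): mult=4, new row 3: (0, 0, 1, 4); set L[3][1]=4
k=2: U[2][2]=10
  eliminate (3,2): mult=4, new row 3: (0, 0, 0, 5); set L[3][2]=4

U[2][3] = 3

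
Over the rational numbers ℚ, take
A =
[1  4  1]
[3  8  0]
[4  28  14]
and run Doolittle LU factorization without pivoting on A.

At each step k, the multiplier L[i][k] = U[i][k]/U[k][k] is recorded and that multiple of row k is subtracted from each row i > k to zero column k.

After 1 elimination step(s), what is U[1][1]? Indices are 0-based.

[col 0] pivot 1
  R1 -= 3*R0 → (0, -4, -3)  (L[1][0] := 3)
  R2 -= 4*R0 → (0, 12, 10)  (L[2][0] := 4)

U[1][1] = -4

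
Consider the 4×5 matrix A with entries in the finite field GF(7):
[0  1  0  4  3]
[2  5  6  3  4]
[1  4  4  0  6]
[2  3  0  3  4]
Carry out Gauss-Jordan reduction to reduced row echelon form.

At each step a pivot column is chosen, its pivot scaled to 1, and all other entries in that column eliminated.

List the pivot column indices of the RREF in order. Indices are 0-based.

pivot columns: 0, 1, 2, 3

pivot(0,0): swap R0↔R1
pivot(0,0)=2: scale R0 → (1, 6, 3, 5, 2)
  clear (2,0): R2 −= (1)R0 → (0, 5, 1, 2, 4)
  clear (3,0): R3 −= (2)R0 → (0, 5, 1, 0, 0)
pivot(1,1)=1: scale R1 → (0, 1, 0, 4, 3)
  clear (0,1): R0 −= (6)R1 → (1, 0, 3, 2, 5)
  clear (2,1): R2 −= (5)R1 → (0, 0, 1, 3, 3)
  clear (3,1): R3 −= (5)R1 → (0, 0, 1, 1, 6)
pivot(2,2)=1: scale R2 → (0, 0, 1, 3, 3)
  clear (0,2): R0 −= (3)R2 → (1, 0, 0, 0, 3)
  clear (3,2): R3 −= (1)R2 → (0, 0, 0, 5, 3)
pivot(3,3)=5: scale R3 → (0, 0, 0, 1, 2)
  clear (1,3): R1 −= (4)R3 → (0, 1, 0, 0, 2)
  clear (2,3): R2 −= (3)R3 → (0, 0, 1, 0, 4)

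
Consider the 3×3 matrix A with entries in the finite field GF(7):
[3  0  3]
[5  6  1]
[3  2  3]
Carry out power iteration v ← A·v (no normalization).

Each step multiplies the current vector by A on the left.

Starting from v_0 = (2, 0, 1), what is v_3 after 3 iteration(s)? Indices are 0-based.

v_0 = (2, 0, 1).
v_1 = A·v_0 = (2, 4, 2).
v_2 = A·v_1 = (5, 1, 6).
v_3 = A·v_2 = (5, 2, 0).

v_3 = (5, 2, 0)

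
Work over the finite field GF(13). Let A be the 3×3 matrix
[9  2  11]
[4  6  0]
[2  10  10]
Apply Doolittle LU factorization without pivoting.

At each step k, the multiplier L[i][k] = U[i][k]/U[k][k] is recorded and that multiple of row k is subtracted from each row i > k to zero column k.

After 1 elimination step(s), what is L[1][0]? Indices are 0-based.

L[1][0] = 12

[col 0] pivot 9
  R1 -= 12*R0 → (0, 8, 11)  (L[1][0] := 12)
  R2 -= 6*R0 → (0, 11, 9)  (L[2][0] := 6)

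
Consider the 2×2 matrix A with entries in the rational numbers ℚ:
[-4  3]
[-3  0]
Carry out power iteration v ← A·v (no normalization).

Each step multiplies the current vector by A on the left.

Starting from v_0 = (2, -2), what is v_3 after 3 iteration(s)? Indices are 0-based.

v_0 = (2, -2).
v_1 = A·v_0 = (-14, -6).
v_2 = A·v_1 = (38, 42).
v_3 = A·v_2 = (-26, -114).

v_3 = (-26, -114)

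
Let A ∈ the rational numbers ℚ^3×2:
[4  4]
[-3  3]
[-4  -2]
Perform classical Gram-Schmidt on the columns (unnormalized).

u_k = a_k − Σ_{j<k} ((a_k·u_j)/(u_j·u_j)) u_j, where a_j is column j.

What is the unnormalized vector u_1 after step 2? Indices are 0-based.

u_1 = (104/41, 168/41, -22/41)

Step 1: u_0 = a_0 = (4, -3, -4).
Step 2: u_1 = a_1 − (15/41)·u_0 = (104/41, 168/41, -22/41).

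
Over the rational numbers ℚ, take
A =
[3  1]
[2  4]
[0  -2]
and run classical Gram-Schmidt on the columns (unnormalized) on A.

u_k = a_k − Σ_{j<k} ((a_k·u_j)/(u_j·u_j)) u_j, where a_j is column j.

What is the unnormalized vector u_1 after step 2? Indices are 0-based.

u_1 = (-20/13, 30/13, -2)

Step 1: u_0 = a_0 = (3, 2, 0).
Step 2: u_1 = a_1 − (11/13)·u_0 = (-20/13, 30/13, -2).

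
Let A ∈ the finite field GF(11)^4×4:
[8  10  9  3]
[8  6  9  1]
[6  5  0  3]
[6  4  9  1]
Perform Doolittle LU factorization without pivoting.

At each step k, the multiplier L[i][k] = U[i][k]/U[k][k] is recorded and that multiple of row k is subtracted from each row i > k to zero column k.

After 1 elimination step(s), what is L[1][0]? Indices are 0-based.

L[1][0] = 1

Step 1: pivot at (0,0) is 8.
  row1 ← row1 − (1)·row0  ⇒  L[1][0]=1, U row1=(0, 7, 0, 9)
  row2 ← row2 − (9)·row0  ⇒  L[2][0]=9, U row2=(0, 3, 7, 9)
  row3 ← row3 − (9)·row0  ⇒  L[3][0]=9, U row3=(0, 2, 5, 7)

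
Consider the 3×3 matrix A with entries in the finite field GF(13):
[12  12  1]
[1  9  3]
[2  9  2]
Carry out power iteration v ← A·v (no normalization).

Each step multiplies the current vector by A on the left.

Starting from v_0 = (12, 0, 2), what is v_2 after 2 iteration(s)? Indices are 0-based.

v_0 = (12, 0, 2).
v_1 = A·v_0 = (3, 5, 2).
v_2 = A·v_1 = (7, 2, 3).

v_2 = (7, 2, 3)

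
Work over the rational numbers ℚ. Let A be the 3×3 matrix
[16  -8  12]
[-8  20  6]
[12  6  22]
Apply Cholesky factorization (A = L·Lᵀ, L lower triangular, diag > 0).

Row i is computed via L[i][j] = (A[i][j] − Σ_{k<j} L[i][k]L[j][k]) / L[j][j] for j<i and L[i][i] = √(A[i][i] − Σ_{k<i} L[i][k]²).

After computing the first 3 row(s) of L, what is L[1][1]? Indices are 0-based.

Step 1: L[0][0] = √(16) = 4.
  L[1][0] = (-8) / L[0][0] = -2.
Step 2: L[1][1] = √(16) = 4.
  L[2][0] = (12) / L[0][0] = 3.
  L[2][1] = (12) / L[1][1] = 3.
Step 3: L[2][2] = √(4) = 2.

L[1][1] = 4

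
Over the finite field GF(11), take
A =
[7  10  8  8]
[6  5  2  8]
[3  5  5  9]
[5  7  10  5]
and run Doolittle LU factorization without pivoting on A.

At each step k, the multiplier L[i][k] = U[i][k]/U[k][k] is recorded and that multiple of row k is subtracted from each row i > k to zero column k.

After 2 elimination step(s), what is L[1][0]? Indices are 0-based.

L[1][0] = 4

Step 1: pivot at (0,0) is 7.
  row1 ← row1 − (4)·row0  ⇒  L[1][0]=4, U row1=(0, 9, 3, 9)
  row2 ← row2 − (2)·row0  ⇒  L[2][0]=2, U row2=(0, 7, 0, 4)
  row3 ← row3 − (7)·row0  ⇒  L[3][0]=7, U row3=(0, 3, 9, 4)
Step 2: pivot at (1,1) is 9.
  row2 ← row2 − (2)·row1  ⇒  L[2][1]=2, U row2=(0, 0, 5, 8)
  row3 ← row3 − (4)·row1  ⇒  L[3][1]=4, U row3=(0, 0, 8, 1)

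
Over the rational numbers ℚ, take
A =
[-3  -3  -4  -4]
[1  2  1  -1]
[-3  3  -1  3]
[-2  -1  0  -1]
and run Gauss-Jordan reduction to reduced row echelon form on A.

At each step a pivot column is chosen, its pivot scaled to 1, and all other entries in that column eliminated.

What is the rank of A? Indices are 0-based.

step 1: normalize row 0 (÷-3) = (1, 1, 4/3, 4/3)
  row 1: subtract 1×row0 = (0, 1, -1/3, -7/3)
  row 2: subtract -3×row0 = (0, 6, 3, 7)
  row 3: subtract -2×row0 = (0, 1, 8/3, 5/3)
step 2: normalize row 1 (÷1) = (0, 1, -1/3, -7/3)
  row 0: subtract 1×row1 = (1, 0, 5/3, 11/3)
  row 2: subtract 6×row1 = (0, 0, 5, 21)
  row 3: subtract 1×row1 = (0, 0, 3, 4)
step 3: normalize row 2 (÷5) = (0, 0, 1, 21/5)
  row 0: subtract 5/3×row2 = (1, 0, 0, -10/3)
  row 1: subtract -1/3×row2 = (0, 1, 0, -14/15)
  row 3: subtract 3×row2 = (0, 0, 0, -43/5)
step 4: normalize row 3 (÷-43/5) = (0, 0, 0, 1)
  row 0: subtract -10/3×row3 = (1, 0, 0, 0)
  row 1: subtract -14/15×row3 = (0, 1, 0, 0)
  row 2: subtract 21/5×row3 = (0, 0, 1, 0)

rank = 4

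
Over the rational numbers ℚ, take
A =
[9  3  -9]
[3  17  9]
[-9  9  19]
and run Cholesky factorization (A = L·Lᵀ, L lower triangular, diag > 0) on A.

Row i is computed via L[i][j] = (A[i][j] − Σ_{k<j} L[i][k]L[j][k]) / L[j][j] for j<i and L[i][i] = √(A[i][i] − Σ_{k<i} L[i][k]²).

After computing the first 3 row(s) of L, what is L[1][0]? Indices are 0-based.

L[1][0] = 1

Step 1: L[0][0] = √(9) = 3.
  L[1][0] = (3) / L[0][0] = 1.
Step 2: L[1][1] = √(16) = 4.
  L[2][0] = (-9) / L[0][0] = -3.
  L[2][1] = (12) / L[1][1] = 3.
Step 3: L[2][2] = √(1) = 1.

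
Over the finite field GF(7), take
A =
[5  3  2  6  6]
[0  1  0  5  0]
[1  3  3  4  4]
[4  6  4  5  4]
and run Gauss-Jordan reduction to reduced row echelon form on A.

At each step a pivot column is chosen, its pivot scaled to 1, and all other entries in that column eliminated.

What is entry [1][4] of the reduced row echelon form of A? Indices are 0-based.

step 1: normalize row 0 (÷5) = (1, 2, 6, 4, 4)
  row 2: subtract 1×row0 = (0, 1, 4, 0, 0)
  row 3: subtract 4×row0 = (0, 5, 1, 3, 2)
step 2: normalize row 1 (÷1) = (0, 1, 0, 5, 0)
  row 0: subtract 2×row1 = (1, 0, 6, 1, 4)
  row 2: subtract 1×row1 = (0, 0, 4, 2, 0)
  row 3: subtract 5×row1 = (0, 0, 1, 6, 2)
step 3: normalize row 2 (÷4) = (0, 0, 1, 4, 0)
  row 0: subtract 6×row2 = (1, 0, 0, 5, 4)
  row 3: subtract 1×row2 = (0, 0, 0, 2, 2)
step 4: normalize row 3 (÷2) = (0, 0, 0, 1, 1)
  row 0: subtract 5×row3 = (1, 0, 0, 0, 6)
  row 1: subtract 5×row3 = (0, 1, 0, 0, 2)
  row 2: subtract 4×row3 = (0, 0, 1, 0, 3)

M[1][4] = 2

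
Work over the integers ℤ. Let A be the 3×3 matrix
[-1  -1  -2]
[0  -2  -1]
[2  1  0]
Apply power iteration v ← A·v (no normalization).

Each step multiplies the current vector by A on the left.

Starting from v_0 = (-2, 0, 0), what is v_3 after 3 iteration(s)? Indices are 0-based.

v_3 = (-18, -12, 16)

v_0 = (-2, 0, 0).
v_1 = A·v_0 = (2, 0, -4).
v_2 = A·v_1 = (6, 4, 4).
v_3 = A·v_2 = (-18, -12, 16).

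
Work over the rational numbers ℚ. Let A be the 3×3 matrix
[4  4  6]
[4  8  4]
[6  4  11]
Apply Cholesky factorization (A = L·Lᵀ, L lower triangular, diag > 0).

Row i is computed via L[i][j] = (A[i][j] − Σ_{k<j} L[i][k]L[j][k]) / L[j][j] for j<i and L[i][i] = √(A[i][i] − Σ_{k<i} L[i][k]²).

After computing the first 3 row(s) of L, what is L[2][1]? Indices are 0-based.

Step 1: L[0][0] = √(4) = 2.
  L[1][0] = (4) / L[0][0] = 2.
Step 2: L[1][1] = √(4) = 2.
  L[2][0] = (6) / L[0][0] = 3.
  L[2][1] = (-2) / L[1][1] = -1.
Step 3: L[2][2] = √(1) = 1.

L[2][1] = -1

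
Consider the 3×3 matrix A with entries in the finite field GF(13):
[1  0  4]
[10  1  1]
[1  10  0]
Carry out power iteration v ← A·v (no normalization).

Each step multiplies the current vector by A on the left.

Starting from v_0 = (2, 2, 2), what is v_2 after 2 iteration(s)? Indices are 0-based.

v_2 = (7, 3, 3)

v_0 = (2, 2, 2).
v_1 = A·v_0 = (10, 11, 9).
v_2 = A·v_1 = (7, 3, 3).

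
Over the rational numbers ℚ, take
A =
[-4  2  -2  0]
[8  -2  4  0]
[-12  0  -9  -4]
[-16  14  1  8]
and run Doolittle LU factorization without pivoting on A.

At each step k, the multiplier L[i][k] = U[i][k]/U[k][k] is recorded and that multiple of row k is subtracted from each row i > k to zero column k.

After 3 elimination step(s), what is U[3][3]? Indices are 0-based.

k=0: U[0][0]=-4
  eliminate (1,0): mult=-2, new row 1: (0, 2, 0, 0); set L[1][0]=-2
  eliminate (2,0): mult=3, new row 2: (0, -6, -3, -4); set L[2][0]=3
  eliminate (3,0): mult=4, new row 3: (0, 6, 9, 8); set L[3][0]=4
k=1: U[1][1]=2
  eliminate (2,1): mult=-3, new row 2: (0, 0, -3, -4); set L[2][1]=-3
  eliminate (3,1): mult=3, new row 3: (0, 0, 9, 8); set L[3][1]=3
k=2: U[2][2]=-3
  eliminate (3,2): mult=-3, new row 3: (0, 0, 0, -4); set L[3][2]=-3

U[3][3] = -4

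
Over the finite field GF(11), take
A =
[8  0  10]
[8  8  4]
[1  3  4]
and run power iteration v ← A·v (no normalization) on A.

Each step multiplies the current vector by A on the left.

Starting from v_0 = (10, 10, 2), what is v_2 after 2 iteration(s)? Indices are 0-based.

v_0 = (10, 10, 2).
v_1 = A·v_0 = (1, 3, 4).
v_2 = A·v_1 = (4, 4, 4).

v_2 = (4, 4, 4)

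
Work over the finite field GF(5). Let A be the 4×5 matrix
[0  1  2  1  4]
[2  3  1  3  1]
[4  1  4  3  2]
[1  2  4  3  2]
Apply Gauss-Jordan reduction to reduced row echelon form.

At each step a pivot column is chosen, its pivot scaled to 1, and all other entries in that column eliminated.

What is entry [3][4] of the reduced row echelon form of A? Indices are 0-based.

pivot(0,0): swap R0↔R1
pivot(0,0)=2: scale R0 → (1, 4, 3, 4, 3)
  clear (2,0): R2 −= (4)R0 → (0, 0, 2, 2, 0)
  clear (3,0): R3 −= (1)R0 → (0, 3, 1, 4, 4)
pivot(1,1)=1: scale R1 → (0, 1, 2, 1, 4)
  clear (0,1): R0 −= (4)R1 → (1, 0, 0, 0, 2)
  clear (3,1): R3 −= (3)R1 → (0, 0, 0, 1, 2)
pivot(2,2)=2: scale R2 → (0, 0, 1, 1, 0)
  clear (1,2): R1 −= (2)R2 → (0, 1, 0, 4, 4)
pivot(3,3)=1: scale R3 → (0, 0, 0, 1, 2)
  clear (1,3): R1 −= (4)R3 → (0, 1, 0, 0, 1)
  clear (2,3): R2 −= (1)R3 → (0, 0, 1, 0, 3)

M[3][4] = 2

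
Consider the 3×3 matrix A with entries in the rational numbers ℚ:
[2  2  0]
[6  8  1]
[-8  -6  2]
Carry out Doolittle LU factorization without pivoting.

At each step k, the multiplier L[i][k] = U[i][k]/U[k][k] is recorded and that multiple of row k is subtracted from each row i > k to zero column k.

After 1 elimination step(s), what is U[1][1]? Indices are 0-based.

U[1][1] = 2

Step 1: pivot at (0,0) is 2.
  row1 ← row1 − (3)·row0  ⇒  L[1][0]=3, U row1=(0, 2, 1)
  row2 ← row2 − (-4)·row0  ⇒  L[2][0]=-4, U row2=(0, 2, 2)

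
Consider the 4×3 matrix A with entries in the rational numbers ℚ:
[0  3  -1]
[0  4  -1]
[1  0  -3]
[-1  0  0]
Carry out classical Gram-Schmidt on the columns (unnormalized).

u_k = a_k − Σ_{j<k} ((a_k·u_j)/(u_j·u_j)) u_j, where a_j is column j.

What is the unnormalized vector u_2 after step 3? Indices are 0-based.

u_2 = (-4/25, 3/25, -3/2, -3/2)

Step 1: u_0 = a_0 = (0, 0, 1, -1).
Step 2: u_1 = a_1 − (0)·u_0 = (3, 4, 0, 0).
Step 3: u_2 = a_2 − (-3/2)·u_0 − (-7/25)·u_1 = (-4/25, 3/25, -3/2, -3/2).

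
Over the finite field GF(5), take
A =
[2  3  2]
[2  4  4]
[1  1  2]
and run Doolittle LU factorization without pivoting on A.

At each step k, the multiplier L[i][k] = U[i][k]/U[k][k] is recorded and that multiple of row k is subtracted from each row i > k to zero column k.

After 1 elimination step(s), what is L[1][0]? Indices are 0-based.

[col 0] pivot 2
  R1 -= 1*R0 → (0, 1, 2)  (L[1][0] := 1)
  R2 -= 3*R0 → (0, 2, 1)  (L[2][0] := 3)

L[1][0] = 1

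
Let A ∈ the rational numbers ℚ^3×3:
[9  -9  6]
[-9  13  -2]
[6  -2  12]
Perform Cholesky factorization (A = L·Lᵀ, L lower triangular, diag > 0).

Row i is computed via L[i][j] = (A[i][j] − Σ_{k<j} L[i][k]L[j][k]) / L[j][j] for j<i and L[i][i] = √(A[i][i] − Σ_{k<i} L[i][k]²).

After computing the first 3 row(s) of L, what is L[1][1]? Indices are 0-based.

Step 1: L[0][0] = √(9) = 3.
  L[1][0] = (-9) / L[0][0] = -3.
Step 2: L[1][1] = √(4) = 2.
  L[2][0] = (6) / L[0][0] = 2.
  L[2][1] = (4) / L[1][1] = 2.
Step 3: L[2][2] = √(4) = 2.

L[1][1] = 2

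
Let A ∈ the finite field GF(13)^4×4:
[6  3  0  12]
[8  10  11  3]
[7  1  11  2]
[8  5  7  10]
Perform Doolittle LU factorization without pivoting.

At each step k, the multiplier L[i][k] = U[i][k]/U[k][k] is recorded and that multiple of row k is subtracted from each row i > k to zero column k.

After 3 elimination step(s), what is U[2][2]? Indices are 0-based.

U[2][2] = 8

Step 1: pivot at (0,0) is 6.
  row1 ← row1 − (10)·row0  ⇒  L[1][0]=10, U row1=(0, 6, 11, 0)
  row2 ← row2 − (12)·row0  ⇒  L[2][0]=12, U row2=(0, 4, 11, 1)
  row3 ← row3 − (10)·row0  ⇒  L[3][0]=10, U row3=(0, 1, 7, 7)
Step 2: pivot at (1,1) is 6.
  row2 ← row2 − (5)·row1  ⇒  L[2][1]=5, U row2=(0, 0, 8, 1)
  row3 ← row3 − (11)·row1  ⇒  L[3][1]=11, U row3=(0, 0, 3, 7)
Step 3: pivot at (2,2) is 8.
  row3 ← row3 − (2)·row2  ⇒  L[3][2]=2, U row3=(0, 0, 0, 5)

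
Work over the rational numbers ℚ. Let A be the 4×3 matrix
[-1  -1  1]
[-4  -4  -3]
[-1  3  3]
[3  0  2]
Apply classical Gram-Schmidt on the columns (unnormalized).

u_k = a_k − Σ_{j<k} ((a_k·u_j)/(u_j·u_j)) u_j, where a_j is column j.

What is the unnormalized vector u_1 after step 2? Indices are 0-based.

u_1 = (-13/27, -52/27, 95/27, -14/9)

Step 1: u_0 = a_0 = (-1, -4, -1, 3).
Step 2: u_1 = a_1 − (14/27)·u_0 = (-13/27, -52/27, 95/27, -14/9).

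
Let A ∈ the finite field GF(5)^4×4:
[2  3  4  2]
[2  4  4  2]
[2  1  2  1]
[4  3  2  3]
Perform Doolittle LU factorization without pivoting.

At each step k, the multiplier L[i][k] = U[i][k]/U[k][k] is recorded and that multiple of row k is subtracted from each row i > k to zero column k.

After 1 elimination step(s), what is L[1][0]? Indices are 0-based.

[col 0] pivot 2
  R1 -= 1*R0 → (0, 1, 0, 0)  (L[1][0] := 1)
  R2 -= 1*R0 → (0, 3, 3, 4)  (L[2][0] := 1)
  R3 -= 2*R0 → (0, 2, 4, 4)  (L[3][0] := 2)

L[1][0] = 1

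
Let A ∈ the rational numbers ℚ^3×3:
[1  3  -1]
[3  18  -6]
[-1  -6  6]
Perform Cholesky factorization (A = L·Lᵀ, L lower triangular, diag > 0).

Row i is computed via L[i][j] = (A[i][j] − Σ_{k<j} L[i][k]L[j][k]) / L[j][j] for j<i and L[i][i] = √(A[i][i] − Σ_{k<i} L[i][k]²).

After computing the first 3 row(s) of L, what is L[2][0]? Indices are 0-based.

L[2][0] = -1

Step 1: L[0][0] = √(1) = 1.
  L[1][0] = (3) / L[0][0] = 3.
Step 2: L[1][1] = √(9) = 3.
  L[2][0] = (-1) / L[0][0] = -1.
  L[2][1] = (-3) / L[1][1] = -1.
Step 3: L[2][2] = √(4) = 2.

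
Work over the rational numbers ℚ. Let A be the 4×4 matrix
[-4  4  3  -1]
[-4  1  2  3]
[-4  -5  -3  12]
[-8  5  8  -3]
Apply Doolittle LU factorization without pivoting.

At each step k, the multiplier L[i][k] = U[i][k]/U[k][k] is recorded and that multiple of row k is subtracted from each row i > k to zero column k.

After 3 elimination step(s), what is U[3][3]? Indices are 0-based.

k=0: U[0][0]=-4
  eliminate (1,0): mult=1, new row 1: (0, -3, -1, 4); set L[1][0]=1
  eliminate (2,0): mult=1, new row 2: (0, -9, -6, 13); set L[2][0]=1
  eliminate (3,0): mult=2, new row 3: (0, -3, 2, -1); set L[3][0]=2
k=1: U[1][1]=-3
  eliminate (2,1): mult=3, new row 2: (0, 0, -3, 1); set L[2][1]=3
  eliminate (3,1): mult=1, new row 3: (0, 0, 3, -5); set L[3][1]=1
k=2: U[2][2]=-3
  eliminate (3,2): mult=-1, new row 3: (0, 0, 0, -4); set L[3][2]=-1

U[3][3] = -4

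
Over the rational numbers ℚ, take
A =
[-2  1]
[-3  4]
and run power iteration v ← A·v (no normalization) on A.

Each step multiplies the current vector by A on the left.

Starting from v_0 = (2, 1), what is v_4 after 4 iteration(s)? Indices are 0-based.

v_4 = (6, -11)

v_0 = (2, 1).
v_1 = A·v_0 = (-3, -2).
v_2 = A·v_1 = (4, 1).
v_3 = A·v_2 = (-7, -8).
v_4 = A·v_3 = (6, -11).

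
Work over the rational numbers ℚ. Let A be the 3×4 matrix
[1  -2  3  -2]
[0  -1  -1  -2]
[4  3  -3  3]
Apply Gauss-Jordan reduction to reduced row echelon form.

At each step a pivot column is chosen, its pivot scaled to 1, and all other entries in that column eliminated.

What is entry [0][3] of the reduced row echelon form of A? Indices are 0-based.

M[0][3] = -3/26

pivot(0,0)=1: scale R0 → (1, -2, 3, -2)
  clear (2,0): R2 −= (4)R0 → (0, 11, -15, 11)
pivot(1,1)=-1: scale R1 → (0, 1, 1, 2)
  clear (0,1): R0 −= (-2)R1 → (1, 0, 5, 2)
  clear (2,1): R2 −= (11)R1 → (0, 0, -26, -11)
pivot(2,2)=-26: scale R2 → (0, 0, 1, 11/26)
  clear (0,2): R0 −= (5)R2 → (1, 0, 0, -3/26)
  clear (1,2): R1 −= (1)R2 → (0, 1, 0, 41/26)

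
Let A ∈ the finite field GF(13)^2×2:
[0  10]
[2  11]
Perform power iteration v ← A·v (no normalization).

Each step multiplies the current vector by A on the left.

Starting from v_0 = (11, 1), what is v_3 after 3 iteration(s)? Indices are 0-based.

v_3 = (8, 11)

v_0 = (11, 1).
v_1 = A·v_0 = (10, 7).
v_2 = A·v_1 = (5, 6).
v_3 = A·v_2 = (8, 11).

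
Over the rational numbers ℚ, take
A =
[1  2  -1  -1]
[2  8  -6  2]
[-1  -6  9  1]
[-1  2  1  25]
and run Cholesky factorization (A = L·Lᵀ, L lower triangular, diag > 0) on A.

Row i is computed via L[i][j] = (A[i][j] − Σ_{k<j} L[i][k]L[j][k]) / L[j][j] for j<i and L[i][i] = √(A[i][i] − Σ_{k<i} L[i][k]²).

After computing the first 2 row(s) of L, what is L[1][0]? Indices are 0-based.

Step 1: L[0][0] = √(1) = 1.
  L[1][0] = (2) / L[0][0] = 2.
Step 2: L[1][1] = √(4) = 2.

L[1][0] = 2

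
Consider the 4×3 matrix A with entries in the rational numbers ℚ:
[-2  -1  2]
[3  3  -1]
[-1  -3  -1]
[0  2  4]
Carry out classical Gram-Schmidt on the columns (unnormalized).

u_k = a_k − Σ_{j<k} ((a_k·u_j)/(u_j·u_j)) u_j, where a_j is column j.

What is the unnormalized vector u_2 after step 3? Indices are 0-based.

u_2 = (-4/21, 2/7, 26/21, 4/3)

Step 1: u_0 = a_0 = (-2, 3, -1, 0).
Step 2: u_1 = a_1 − (1)·u_0 = (1, 0, -2, 2).
Step 3: u_2 = a_2 − (-3/7)·u_0 − (4/3)·u_1 = (-4/21, 2/7, 26/21, 4/3).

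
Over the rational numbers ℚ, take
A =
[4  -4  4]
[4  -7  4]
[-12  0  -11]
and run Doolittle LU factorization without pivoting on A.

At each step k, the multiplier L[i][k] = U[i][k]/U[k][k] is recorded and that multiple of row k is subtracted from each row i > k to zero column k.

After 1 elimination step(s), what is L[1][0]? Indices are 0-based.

L[1][0] = 1

[col 0] pivot 4
  R1 -= 1*R0 → (0, -3, 0)  (L[1][0] := 1)
  R2 -= -3*R0 → (0, -12, 1)  (L[2][0] := -3)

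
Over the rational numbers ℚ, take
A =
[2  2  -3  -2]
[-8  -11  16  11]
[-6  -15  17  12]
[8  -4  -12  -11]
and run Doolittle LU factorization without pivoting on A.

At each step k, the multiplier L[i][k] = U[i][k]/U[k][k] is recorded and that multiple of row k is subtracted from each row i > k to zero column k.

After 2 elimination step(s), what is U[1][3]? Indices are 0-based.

[col 0] pivot 2
  R1 -= -4*R0 → (0, -3, 4, 3)  (L[1][0] := -4)
  R2 -= -3*R0 → (0, -9, 8, 6)  (L[2][0] := -3)
  R3 -= 4*R0 → (0, -12, 0, -3)  (L[3][0] := 4)
[col 1] pivot -3
  R2 -= 3*R1 → (0, 0, -4, -3)  (L[2][1] := 3)
  R3 -= 4*R1 → (0, 0, -16, -15)  (L[3][1] := 4)

U[1][3] = 3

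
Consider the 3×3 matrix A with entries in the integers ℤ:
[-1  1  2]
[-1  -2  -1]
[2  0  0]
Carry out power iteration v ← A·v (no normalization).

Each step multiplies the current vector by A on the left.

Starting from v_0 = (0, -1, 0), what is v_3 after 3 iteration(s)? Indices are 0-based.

v_0 = (0, -1, 0).
v_1 = A·v_0 = (-1, 2, 0).
v_2 = A·v_1 = (3, -3, -2).
v_3 = A·v_2 = (-10, 5, 6).

v_3 = (-10, 5, 6)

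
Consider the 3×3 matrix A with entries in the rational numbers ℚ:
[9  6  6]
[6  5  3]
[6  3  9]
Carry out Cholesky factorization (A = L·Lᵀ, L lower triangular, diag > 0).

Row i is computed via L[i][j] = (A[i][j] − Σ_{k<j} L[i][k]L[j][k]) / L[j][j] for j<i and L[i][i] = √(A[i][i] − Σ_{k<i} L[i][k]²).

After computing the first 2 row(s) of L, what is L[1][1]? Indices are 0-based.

Step 1: L[0][0] = √(9) = 3.
  L[1][0] = (6) / L[0][0] = 2.
Step 2: L[1][1] = √(1) = 1.

L[1][1] = 1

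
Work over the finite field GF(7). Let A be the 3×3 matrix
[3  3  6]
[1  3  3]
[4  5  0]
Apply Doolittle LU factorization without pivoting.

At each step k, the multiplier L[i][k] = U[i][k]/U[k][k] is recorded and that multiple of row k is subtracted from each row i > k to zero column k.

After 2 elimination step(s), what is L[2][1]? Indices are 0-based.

L[2][1] = 4

[col 0] pivot 3
  R1 -= 5*R0 → (0, 2, 1)  (L[1][0] := 5)
  R2 -= 6*R0 → (0, 1, 6)  (L[2][0] := 6)
[col 1] pivot 2
  R2 -= 4*R1 → (0, 0, 2)  (L[2][1] := 4)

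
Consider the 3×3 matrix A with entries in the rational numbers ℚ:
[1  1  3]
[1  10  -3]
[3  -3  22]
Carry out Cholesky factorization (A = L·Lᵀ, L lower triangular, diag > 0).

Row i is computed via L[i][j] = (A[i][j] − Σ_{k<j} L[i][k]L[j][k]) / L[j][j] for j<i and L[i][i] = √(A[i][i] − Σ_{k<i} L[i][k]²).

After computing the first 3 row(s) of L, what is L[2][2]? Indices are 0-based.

L[2][2] = 3

Step 1: L[0][0] = √(1) = 1.
  L[1][0] = (1) / L[0][0] = 1.
Step 2: L[1][1] = √(9) = 3.
  L[2][0] = (3) / L[0][0] = 3.
  L[2][1] = (-6) / L[1][1] = -2.
Step 3: L[2][2] = √(9) = 3.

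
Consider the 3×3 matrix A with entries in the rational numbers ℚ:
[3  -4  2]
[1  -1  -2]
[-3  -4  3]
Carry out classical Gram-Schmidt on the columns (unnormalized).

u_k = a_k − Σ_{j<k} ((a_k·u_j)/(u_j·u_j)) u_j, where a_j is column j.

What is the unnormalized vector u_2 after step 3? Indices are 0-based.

Step 1: u_0 = a_0 = (3, 1, -3).
Step 2: u_1 = a_1 − (-1/19)·u_0 = (-73/19, -18/19, -79/19).
Step 3: u_2 = a_2 − (-5/19)·u_0 − (-347/626)·u_1 = (413/626, -708/313, -59/626).

u_2 = (413/626, -708/313, -59/626)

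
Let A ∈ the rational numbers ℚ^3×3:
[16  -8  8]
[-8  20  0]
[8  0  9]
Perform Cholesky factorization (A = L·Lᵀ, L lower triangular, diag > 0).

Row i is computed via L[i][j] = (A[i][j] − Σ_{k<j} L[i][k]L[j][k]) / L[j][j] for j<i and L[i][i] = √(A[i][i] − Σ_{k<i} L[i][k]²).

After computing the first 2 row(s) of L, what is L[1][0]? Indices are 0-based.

L[1][0] = -2

Step 1: L[0][0] = √(16) = 4.
  L[1][0] = (-8) / L[0][0] = -2.
Step 2: L[1][1] = √(16) = 4.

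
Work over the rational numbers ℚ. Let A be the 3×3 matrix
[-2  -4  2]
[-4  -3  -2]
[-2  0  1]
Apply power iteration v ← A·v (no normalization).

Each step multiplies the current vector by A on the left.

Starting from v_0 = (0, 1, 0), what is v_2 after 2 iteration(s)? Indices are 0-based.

v_0 = (0, 1, 0).
v_1 = A·v_0 = (-4, -3, 0).
v_2 = A·v_1 = (20, 25, 8).

v_2 = (20, 25, 8)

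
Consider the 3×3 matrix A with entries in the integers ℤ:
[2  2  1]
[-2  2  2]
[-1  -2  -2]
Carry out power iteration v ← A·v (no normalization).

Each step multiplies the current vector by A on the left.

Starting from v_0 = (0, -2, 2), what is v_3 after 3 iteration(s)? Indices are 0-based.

v_0 = (0, -2, 2).
v_1 = A·v_0 = (-2, 0, 0).
v_2 = A·v_1 = (-4, 4, 2).
v_3 = A·v_2 = (2, 20, -8).

v_3 = (2, 20, -8)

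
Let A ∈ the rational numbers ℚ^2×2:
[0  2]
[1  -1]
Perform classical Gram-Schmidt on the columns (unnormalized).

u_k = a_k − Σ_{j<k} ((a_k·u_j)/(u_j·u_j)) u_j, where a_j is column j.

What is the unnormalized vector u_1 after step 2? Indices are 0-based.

Step 1: u_0 = a_0 = (0, 1).
Step 2: u_1 = a_1 − (-1)·u_0 = (2, 0).

u_1 = (2, 0)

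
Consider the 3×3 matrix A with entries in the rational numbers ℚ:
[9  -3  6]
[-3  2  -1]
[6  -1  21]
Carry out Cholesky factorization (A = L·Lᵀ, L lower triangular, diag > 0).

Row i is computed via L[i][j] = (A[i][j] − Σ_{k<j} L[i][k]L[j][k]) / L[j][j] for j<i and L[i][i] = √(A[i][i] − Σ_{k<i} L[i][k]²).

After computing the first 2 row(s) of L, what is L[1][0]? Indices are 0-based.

Step 1: L[0][0] = √(9) = 3.
  L[1][0] = (-3) / L[0][0] = -1.
Step 2: L[1][1] = √(1) = 1.

L[1][0] = -1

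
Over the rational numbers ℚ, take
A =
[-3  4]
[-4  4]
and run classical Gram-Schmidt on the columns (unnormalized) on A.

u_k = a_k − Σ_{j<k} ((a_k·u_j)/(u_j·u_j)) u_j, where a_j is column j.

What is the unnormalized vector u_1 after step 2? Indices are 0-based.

Step 1: u_0 = a_0 = (-3, -4).
Step 2: u_1 = a_1 − (-28/25)·u_0 = (16/25, -12/25).

u_1 = (16/25, -12/25)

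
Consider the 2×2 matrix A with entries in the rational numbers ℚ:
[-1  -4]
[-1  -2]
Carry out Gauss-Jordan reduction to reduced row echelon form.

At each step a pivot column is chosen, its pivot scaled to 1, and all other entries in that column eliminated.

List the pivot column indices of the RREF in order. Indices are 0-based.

pivot columns: 0, 1

step 1: normalize row 0 (÷-1) = (1, 4)
  row 1: subtract -1×row0 = (0, 2)
step 2: normalize row 1 (÷2) = (0, 1)
  row 0: subtract 4×row1 = (1, 0)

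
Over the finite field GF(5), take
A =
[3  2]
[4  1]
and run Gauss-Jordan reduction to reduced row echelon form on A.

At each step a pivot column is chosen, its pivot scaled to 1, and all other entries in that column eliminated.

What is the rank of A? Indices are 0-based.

rank = 1

pivot(0,0)=3: scale R0 → (1, 4)
  clear (1,0): R1 −= (4)R0 → (0, 0)
col 1: no nonzero at/below row 1; advance.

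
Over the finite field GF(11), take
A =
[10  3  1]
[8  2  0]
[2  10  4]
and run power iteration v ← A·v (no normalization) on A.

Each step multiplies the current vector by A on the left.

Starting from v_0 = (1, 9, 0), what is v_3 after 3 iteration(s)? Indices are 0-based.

v_0 = (1, 9, 0).
v_1 = A·v_0 = (4, 4, 4).
v_2 = A·v_1 = (1, 7, 9).
v_3 = A·v_2 = (7, 0, 9).

v_3 = (7, 0, 9)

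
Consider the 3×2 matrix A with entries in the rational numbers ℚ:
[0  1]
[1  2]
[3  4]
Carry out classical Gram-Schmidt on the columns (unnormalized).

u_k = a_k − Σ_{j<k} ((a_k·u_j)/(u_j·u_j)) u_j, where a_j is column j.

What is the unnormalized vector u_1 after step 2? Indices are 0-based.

u_1 = (1, 3/5, -1/5)

Step 1: u_0 = a_0 = (0, 1, 3).
Step 2: u_1 = a_1 − (7/5)·u_0 = (1, 3/5, -1/5).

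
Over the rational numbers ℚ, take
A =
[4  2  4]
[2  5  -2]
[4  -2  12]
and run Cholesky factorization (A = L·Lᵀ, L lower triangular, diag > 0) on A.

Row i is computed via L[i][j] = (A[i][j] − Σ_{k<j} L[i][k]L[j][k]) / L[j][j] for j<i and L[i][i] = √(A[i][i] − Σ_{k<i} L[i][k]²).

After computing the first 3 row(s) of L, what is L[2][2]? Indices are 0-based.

L[2][2] = 2

Step 1: L[0][0] = √(4) = 2.
  L[1][0] = (2) / L[0][0] = 1.
Step 2: L[1][1] = √(4) = 2.
  L[2][0] = (4) / L[0][0] = 2.
  L[2][1] = (-4) / L[1][1] = -2.
Step 3: L[2][2] = √(4) = 2.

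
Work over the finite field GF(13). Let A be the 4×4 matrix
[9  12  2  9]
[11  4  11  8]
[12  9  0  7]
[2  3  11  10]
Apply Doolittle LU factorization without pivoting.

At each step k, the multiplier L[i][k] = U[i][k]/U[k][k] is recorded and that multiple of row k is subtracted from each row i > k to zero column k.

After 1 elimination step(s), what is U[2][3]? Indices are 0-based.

U[2][3] = 8

[col 0] pivot 9
  R1 -= 7*R0 → (0, 11, 10, 10)  (L[1][0] := 7)
  R2 -= 10*R0 → (0, 6, 6, 8)  (L[2][0] := 10)
  R3 -= 6*R0 → (0, 9, 12, 8)  (L[3][0] := 6)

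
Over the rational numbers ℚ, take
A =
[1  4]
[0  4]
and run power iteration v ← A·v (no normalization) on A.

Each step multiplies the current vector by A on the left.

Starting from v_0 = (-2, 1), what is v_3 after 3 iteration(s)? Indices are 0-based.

v_0 = (-2, 1).
v_1 = A·v_0 = (2, 4).
v_2 = A·v_1 = (18, 16).
v_3 = A·v_2 = (82, 64).

v_3 = (82, 64)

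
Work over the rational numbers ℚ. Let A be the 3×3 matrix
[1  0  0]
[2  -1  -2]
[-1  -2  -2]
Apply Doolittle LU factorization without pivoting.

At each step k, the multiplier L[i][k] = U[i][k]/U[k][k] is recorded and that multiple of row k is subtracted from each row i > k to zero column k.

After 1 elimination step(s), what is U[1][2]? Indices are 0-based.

U[1][2] = -2

[col 0] pivot 1
  R1 -= 2*R0 → (0, -1, -2)  (L[1][0] := 2)
  R2 -= -1*R0 → (0, -2, -2)  (L[2][0] := -1)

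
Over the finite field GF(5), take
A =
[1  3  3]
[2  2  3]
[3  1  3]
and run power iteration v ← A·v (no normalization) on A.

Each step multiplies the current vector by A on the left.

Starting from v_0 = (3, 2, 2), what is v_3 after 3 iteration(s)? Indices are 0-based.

v_3 = (4, 0, 1)

v_0 = (3, 2, 2).
v_1 = A·v_0 = (0, 1, 2).
v_2 = A·v_1 = (4, 3, 2).
v_3 = A·v_2 = (4, 0, 1).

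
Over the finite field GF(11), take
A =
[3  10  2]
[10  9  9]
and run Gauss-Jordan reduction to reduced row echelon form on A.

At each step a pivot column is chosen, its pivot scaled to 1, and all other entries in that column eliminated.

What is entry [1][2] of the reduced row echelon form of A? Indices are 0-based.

step 1: normalize row 0 (÷3) = (1, 7, 8)
  row 1: subtract 10×row0 = (0, 5, 6)
step 2: normalize row 1 (÷5) = (0, 1, 10)
  row 0: subtract 7×row1 = (1, 0, 4)

M[1][2] = 10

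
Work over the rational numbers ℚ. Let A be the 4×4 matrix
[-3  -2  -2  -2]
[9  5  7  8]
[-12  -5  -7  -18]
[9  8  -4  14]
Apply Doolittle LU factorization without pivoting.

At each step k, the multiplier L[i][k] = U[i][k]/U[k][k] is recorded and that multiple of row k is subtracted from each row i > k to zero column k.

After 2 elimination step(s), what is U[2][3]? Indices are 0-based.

U[2][3] = -4

Step 1: pivot at (0,0) is -3.
  row1 ← row1 − (-3)·row0  ⇒  L[1][0]=-3, U row1=(0, -1, 1, 2)
  row2 ← row2 − (4)·row0  ⇒  L[2][0]=4, U row2=(0, 3, 1, -10)
  row3 ← row3 − (-3)·row0  ⇒  L[3][0]=-3, U row3=(0, 2, -10, 8)
Step 2: pivot at (1,1) is -1.
  row2 ← row2 − (-3)·row1  ⇒  L[2][1]=-3, U row2=(0, 0, 4, -4)
  row3 ← row3 − (-2)·row1  ⇒  L[3][1]=-2, U row3=(0, 0, -8, 12)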